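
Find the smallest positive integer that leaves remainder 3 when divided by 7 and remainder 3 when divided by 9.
M = 7 × 9 = 63. M₁ = 9, y₁ ≡ 4 (mod 7). M₂ = 7, y₂ ≡ 4 (mod 9). n = 3×9×4 + 3×7×4 ≡ 3 (mod 63). The smallest positive such number is 3.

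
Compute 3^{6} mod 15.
9

Using successive squaring:
Binary expansion of 6: 110
Powers of 3 mod 15 (each is the square of the previous):
  3^1 ≡ 3 (mod 15)
  3^2 ≡ 3² = 9 ≡ 9 (mod 15)
  3^4 ≡ 9² = 81 ≡ 6 (mod 15)
6 = 4 + 2, so 3^6 = 3^4 × 3^2 ≡ 6 × 9 (mod 15)
Multiplying step by step:
  6 × 9 = 54 ≡ 9 (mod 15)
Result: 3^6 ≡ 9 (mod 15)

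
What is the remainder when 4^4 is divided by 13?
4 = 4 (binary 100). Repeated squaring mod 13: 4^1 ≡ 4; 4^2 ≡ 4² = 16 ≡ 3; 4^4 ≡ 3² = 9 ≡ 9. So 4^4 ≡ 9 (mod 13).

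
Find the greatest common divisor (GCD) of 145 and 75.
5

Using the Euclidean algorithm:
145 = 1 × 75 + 70
75 = 1 × 70 + 5
70 = 14 × 5 + 0

GCD(145, 75) = 5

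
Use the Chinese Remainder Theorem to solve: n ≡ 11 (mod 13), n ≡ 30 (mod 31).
M = 13 × 31 = 403. M₁ = 31, y₁ ≡ 8 (mod 13). M₂ = 13, y₂ ≡ 12 (mod 31). n = 11×31×8 + 30×13×12 ≡ 154 (mod 403)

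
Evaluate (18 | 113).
(18/113) = 18^{56} mod 113 = 1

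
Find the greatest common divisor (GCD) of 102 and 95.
1

Using the Euclidean algorithm:
102 = 1 × 95 + 7
95 = 13 × 7 + 4
7 = 1 × 4 + 3
4 = 1 × 3 + 1
3 = 3 × 1 + 0

GCD(102, 95) = 1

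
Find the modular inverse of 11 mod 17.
11^(-1) ≡ 14 (mod 17). Verification: 11 × 14 = 154 ≡ 1 (mod 17)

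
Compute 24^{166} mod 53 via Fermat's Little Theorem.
47

By Fermat's Little Theorem, a^(p-1) ≡ 1 (mod p) for prime p and gcd(a, p) = 1
Here p = 53, so 24^52 ≡ 1 (mod 53)
We can reduce the exponent: 166 mod 52 = 10
So 24^166 ≡ 24^10 (mod 53)
Computing: 24^10 mod 53 = 47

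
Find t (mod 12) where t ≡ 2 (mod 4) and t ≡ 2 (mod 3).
M = 4 × 3 = 12. M₁ = 3, y₁ ≡ 3 (mod 4). M₂ = 4, y₂ ≡ 1 (mod 3). t = 2×3×3 + 2×4×1 ≡ 2 (mod 12)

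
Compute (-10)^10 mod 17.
(-10) ≡ 7 (mod 17). 10 = 8 + 2 (binary 1010). Repeated squaring mod 17: 7^1 ≡ 7; 7^2 ≡ 7² = 49 ≡ 15; 7^4 ≡ 15² = 225 ≡ 4; 7^8 ≡ 4² = 16 ≡ 16. Multiply: (-10)^10 ≡ 7^8 × 7^2 ≡ 16 × 15 (mod 17): 16 × 15 = 240 ≡ 2. So (-10)^10 ≡ 2 (mod 17).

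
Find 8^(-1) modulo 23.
3

Using Extended Euclidean Algorithm:
gcd(8, 23) = 1
Bezout coefficients: 8 × 3 + 23 × -1 = 1
So 8 × 3 ≡ 1 (mod 23)
The inverse is 3 mod 23 = 3
Verification: 8 × 3 = 24 = 1 × 23 + 1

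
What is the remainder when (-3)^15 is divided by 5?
Using Fermat: (-3)^{4} ≡ 1 (mod 5). 15 ≡ 3 (mod 4). So (-3)^{15} ≡ (-3)^{3} ≡ 3 (mod 5)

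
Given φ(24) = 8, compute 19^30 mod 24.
By Euler: 19^{8} ≡ 1 (mod 24) since gcd(19, 24) = 1. 30 = 3×8 + 6. So 19^{30} ≡ 19^{6} ≡ 1 (mod 24)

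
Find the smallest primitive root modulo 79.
3

A primitive root g modulo p has order p-1 = 78
Prime divisors of 78: [2, 3, 13]
g is a primitive root iff g^(78/q) ≢ 1 (mod 79) for each prime divisor q
Testing small values:
  g = 2: 2^39 ≡ 1, 2^26 ≡ 23, 2^6 ≡ 64 (mod 79) → 2^39 ≡ 1, not primitive root
  g = 3: 3^39 ≡ 78, 3^26 ≡ 23, 3^6 ≡ 18 (mod 79) → none is 1, primitive root!
The smallest primitive root is 3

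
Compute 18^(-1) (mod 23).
9

Using Extended Euclidean Algorithm:
gcd(18, 23) = 1
Bezout coefficients: 18 × 9 + 23 × -7 = 1
So 18 × 9 ≡ 1 (mod 23)
The inverse is 9 mod 23 = 9
Verification: 18 × 9 = 162 = 7 × 23 + 1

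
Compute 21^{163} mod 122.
101

Using successive squaring:
Binary expansion of 163: 10100011
Powers of 21 mod 122 (each is the square of the previous):
  21^1 ≡ 21 (mod 122)
  21^2 ≡ 21² = 441 ≡ 75 (mod 122)
  21^4 ≡ 75² = 5625 ≡ 13 (mod 122)
  21^8 ≡ 13² = 169 ≡ 47 (mod 122)
  21^16 ≡ 47² = 2209 ≡ 13 (mod 122)
  21^32 ≡ 13² = 169 ≡ 47 (mod 122)
  21^64 ≡ 47² = 2209 ≡ 13 (mod 122)
  21^128 ≡ 13² = 169 ≡ 47 (mod 122)
163 = 128 + 32 + 2 + 1, so 21^163 = 21^128 × 21^32 × 21^2 × 21^1 ≡ 47 × 47 × 75 × 21 (mod 122)
Multiplying step by step:
  47 × 47 = 2209 ≡ 13 (mod 122)
  13 × 75 = 975 ≡ 121 (mod 122)
  121 × 21 = 2541 ≡ 101 (mod 122)
Result: 21^163 ≡ 101 (mod 122)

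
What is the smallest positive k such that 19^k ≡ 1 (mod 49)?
Powers of 19 mod 49: 19^1≡19, 19^2≡18, 19^3≡48, 19^4≡30, 19^5≡31, 19^6≡1. Order = 6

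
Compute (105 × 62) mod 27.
3

(105 × 62) = 6510
6510 mod 27 = 3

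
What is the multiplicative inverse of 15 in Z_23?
20

Using Extended Euclidean Algorithm:
gcd(15, 23) = 1
Bezout coefficients: 15 × -3 + 23 × 2 = 1
So 15 × -3 ≡ 1 (mod 23)
The inverse is -3 mod 23 = 20
Verification: 15 × 20 = 300 = 13 × 23 + 1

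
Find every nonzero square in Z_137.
QRs mod 137: {1, 2, 4, 7, 8, 9, 11, 14, 15, 16, 17, 18, 19, 22, 25, 28, 30, 32, 34, 36, 37, 38, 39, 44, 49, 50, 56, 59, 60, 61, 63, 64, 65, 68, 69, 72, 73, 74, 76, 77, 78, 81, 87, 88, 93, 98, 99, 100, 101, 103, 105, 107, 109, 112, 115, 118, 119, 120, 121, 122, 123, 126, 128, 129, 130, 133, 135, 136}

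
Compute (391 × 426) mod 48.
6

(391 × 426) = 166566
166566 mod 48 = 6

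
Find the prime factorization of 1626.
2 × 3 × 271

Divide by primes starting from smallest:
1626 ÷ 2 = 813
813 ÷ 3 = 271
271 ÷ 271 = 1

1626 = 2 × 3 × 271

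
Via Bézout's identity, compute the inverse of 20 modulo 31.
Extended GCD: 20(14) + 31(-9) = 1. So 20^(-1) ≡ 14 ≡ 14 (mod 31). Verify: 20 × 14 = 280 ≡ 1 (mod 31)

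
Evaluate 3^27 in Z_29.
Using repeated squaring. 27 = 16 + 8 + 2 + 1 (binary 11011). Repeated squaring mod 29: 3^1 ≡ 3; 3^2 ≡ 3² = 9 ≡ 9; 3^4 ≡ 9² = 81 ≡ 23; 3^8 ≡ 23² = 529 ≡ 7; 3^16 ≡ 7² = 49 ≡ 20. Multiply: 3^27 = 3^16 × 3^8 × 3^2 × 3^1 ≡ 20 × 7 × 9 × 3 (mod 29): 20 × 7 = 140 ≡ 24; 24 × 9 = 216 ≡ 13; 13 × 3 = 39 ≡ 10. So 3^27 ≡ 10 (mod 29).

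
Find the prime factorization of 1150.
2 × 5^2 × 23

Divide by primes starting from smallest:
1150 ÷ 2 = 575
575 ÷ 5 = 115
115 ÷ 5 = 23
23 ÷ 23 = 1

1150 = 2 × 5^2 × 23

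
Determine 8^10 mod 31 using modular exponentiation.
10 = 8 + 2 (binary 1010). Repeated squaring mod 31: 8^1 ≡ 8; 8^2 ≡ 8² = 64 ≡ 2; 8^4 ≡ 2² = 4 ≡ 4; 8^8 ≡ 4² = 16 ≡ 16. Multiply: 8^10 = 8^8 × 8^2 ≡ 16 × 2 (mod 31): 16 × 2 = 32 ≡ 1. So 8^10 ≡ 1 (mod 31).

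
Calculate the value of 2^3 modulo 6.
3 = 2 + 1 (binary 11). Repeated squaring mod 6: 2^1 ≡ 2; 2^2 ≡ 2² = 4 ≡ 4. Multiply: 2^3 = 2^2 × 2^1 ≡ 4 × 2 (mod 6): 4 × 2 = 8 ≡ 2. So 2^3 ≡ 2 (mod 6).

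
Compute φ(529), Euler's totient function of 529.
506

Prime factorization: 529 = 23^2
Using the formula φ(n) = n × Π(1 - 1/p) for each prime factor p:
φ(529) = 529 × (1 - 1/23)
φ(529) = 506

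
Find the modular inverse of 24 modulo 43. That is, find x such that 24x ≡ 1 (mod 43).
9

Using Extended Euclidean Algorithm:
gcd(24, 43) = 1
Bezout coefficients: 24 × 9 + 43 × -5 = 1
So 24 × 9 ≡ 1 (mod 43)
The inverse is 9 mod 43 = 9
Verification: 24 × 9 = 216 = 5 × 43 + 1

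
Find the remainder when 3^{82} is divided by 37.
By Fermat: 3^{36} ≡ 1 (mod 37). 82 = 2×36 + 10. So 3^{82} ≡ 3^{10} ≡ 34 (mod 37)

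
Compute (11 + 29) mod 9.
4

(11 + 29) = 40
40 mod 9 = 4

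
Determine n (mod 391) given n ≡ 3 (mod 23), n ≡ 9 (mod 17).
26

Using the Chinese Remainder Theorem:
M = product of moduli = 391
For equation 1: M_1 = 17, 17 ≡ 17 (mod 23), inverse of 17 mod 23 is 19 (check: 17 × 19 = 323 ≡ 1 (mod 23))
For equation 2: M_2 = 23, 23 ≡ 6 (mod 17), inverse of 23 mod 17 is 3 (check: 6 × 3 = 18 ≡ 1 (mod 17))
Combine: n ≡ Σ r_i×M_i×(M_i⁻¹ mod m_i) = 3×17×19 + 9×23×3 = 969 + 621 = 1590
1590 mod 391 = 26
n ≡ 26 (mod 391)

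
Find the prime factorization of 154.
2 × 7 × 11

Divide by primes starting from smallest:
154 ÷ 2 = 77
77 ÷ 7 = 11
11 ÷ 11 = 1

154 = 2 × 7 × 11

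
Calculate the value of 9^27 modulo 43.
Using repeated squaring. 27 = 16 + 8 + 2 + 1 (binary 11011). Repeated squaring mod 43: 9^1 ≡ 9; 9^2 ≡ 9² = 81 ≡ 38; 9^4 ≡ 38² = 1444 ≡ 25; 9^8 ≡ 25² = 625 ≡ 23; 9^16 ≡ 23² = 529 ≡ 13. Multiply: 9^27 = 9^16 × 9^8 × 9^2 × 9^1 ≡ 13 × 23 × 38 × 9 (mod 43): 13 × 23 = 299 ≡ 41; 41 × 38 = 1558 ≡ 10; 10 × 9 = 90 ≡ 4. So 9^27 ≡ 4 (mod 43).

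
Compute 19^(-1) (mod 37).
19^(-1) ≡ 2 (mod 37). Verification: 19 × 2 = 38 ≡ 1 (mod 37)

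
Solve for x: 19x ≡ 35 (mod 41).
4

Since gcd(19, 41) = 1 divides 35, a solution exists.
Multiply both sides by the inverse of 19 mod 41:
  19^(-1) mod 41 = 13
  x ≡ 13 × 35 ≡ 455 ≡ 4 (mod 41)
Verification: 19 × 4 = 76 = 1 × 41 + 35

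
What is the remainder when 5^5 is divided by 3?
5 ≡ 2 (mod 3). 5 = 4 + 1 (binary 101). Repeated squaring mod 3: 2^1 ≡ 2; 2^2 ≡ 2² = 4 ≡ 1; 2^4 ≡ 1² = 1 ≡ 1. Multiply: 5^5 ≡ 2^4 × 2^1 ≡ 1 × 2 (mod 3): 1 × 2 = 2 ≡ 2. So 5^5 ≡ 2 (mod 3).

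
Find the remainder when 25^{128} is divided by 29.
By Fermat: 25^{28} ≡ 1 (mod 29). 128 = 4×28 + 16. So 25^{128} ≡ 25^{16} ≡ 16 (mod 29)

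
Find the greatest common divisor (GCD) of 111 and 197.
1

Using the Euclidean algorithm:
111 = 0 × 197 + 111
197 = 1 × 111 + 86
111 = 1 × 86 + 25
86 = 3 × 25 + 11
25 = 2 × 11 + 3
11 = 3 × 3 + 2
3 = 1 × 2 + 1
2 = 2 × 1 + 0

GCD(111, 197) = 1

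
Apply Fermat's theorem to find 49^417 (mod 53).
By Fermat: 49^{52} ≡ 1 (mod 53). 417 = 8×52 + 1. So 49^{417} ≡ 49^{1} ≡ 49 (mod 53)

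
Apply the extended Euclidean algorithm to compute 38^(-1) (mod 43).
Extended GCD: 38(17) + 43(-15) = 1. So 38^(-1) ≡ 17 ≡ 17 (mod 43). Verify: 38 × 17 = 646 ≡ 1 (mod 43)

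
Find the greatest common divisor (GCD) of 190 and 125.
5

Using the Euclidean algorithm:
190 = 1 × 125 + 65
125 = 1 × 65 + 60
65 = 1 × 60 + 5
60 = 12 × 5 + 0

GCD(190, 125) = 5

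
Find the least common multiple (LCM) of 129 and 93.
3999

First find GCD(129, 93) using the Euclidean algorithm:
129 = 1 × 93 + 36
93 = 2 × 36 + 21
36 = 1 × 21 + 15
21 = 1 × 15 + 6
15 = 2 × 6 + 3
6 = 2 × 3 + 0
GCD(129, 93) = 3

LCM formula: LCM(a, b) = (a × b) / GCD(a, b)
LCM(129, 93) = (129 × 93) / 3
LCM(129, 93) = 11997 / 3
LCM(129, 93) = 3999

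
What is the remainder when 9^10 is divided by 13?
10 = 8 + 2 (binary 1010). Repeated squaring mod 13: 9^1 ≡ 9; 9^2 ≡ 9² = 81 ≡ 3; 9^4 ≡ 3² = 9 ≡ 9; 9^8 ≡ 9² = 81 ≡ 3. Multiply: 9^10 = 9^8 × 9^2 ≡ 3 × 3 (mod 13): 3 × 3 = 9 ≡ 9. So 9^10 ≡ 9 (mod 13).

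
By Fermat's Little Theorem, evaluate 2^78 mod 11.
By Fermat: 2^{10} ≡ 1 (mod 11). 78 = 7×10 + 8. So 2^{78} ≡ 2^{8} ≡ 3 (mod 11)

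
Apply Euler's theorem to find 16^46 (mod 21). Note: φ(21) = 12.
By Euler: 16^{12} ≡ 1 (mod 21) since gcd(16, 21) = 1. 46 = 3×12 + 10. So 16^{46} ≡ 16^{10} ≡ 16 (mod 21)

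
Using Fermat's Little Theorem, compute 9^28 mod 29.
By Fermat's Little Theorem, 9^{28} ≡ 1 (mod 29) since 29 is prime and gcd(9, 29) = 1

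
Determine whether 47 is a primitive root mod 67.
p - 1 = 66 has prime divisors 2, 3, 11. Check 47^(66/q) mod 67 for each: 47^(66/2) = 47^33 ≡ 1, 47^(66/3) = 47^22 ≡ 29, 47^(66/11) = 47^6 ≡ 59 (mod 67). Since 47^33 ≡ 1 (mod 67), the order of 47 divides 33 (in fact the order is 33) ≠ 66, so it is not a primitive root.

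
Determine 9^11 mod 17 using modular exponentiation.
Using repeated squaring. 11 = 8 + 2 + 1 (binary 1011). Repeated squaring mod 17: 9^1 ≡ 9; 9^2 ≡ 9² = 81 ≡ 13; 9^4 ≡ 13² = 169 ≡ 16; 9^8 ≡ 16² = 256 ≡ 1. Multiply: 9^11 = 9^8 × 9^2 × 9^1 ≡ 1 × 13 × 9 (mod 17): 1 × 13 = 13 ≡ 13; 13 × 9 = 117 ≡ 15. So 9^11 ≡ 15 (mod 17).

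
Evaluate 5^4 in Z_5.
5 ≡ 0 (mod 5). 4 = 4 (binary 100). Repeated squaring mod 5: 0^1 ≡ 0; 0^2 ≡ 0² = 0 ≡ 0; 0^4 ≡ 0² = 0 ≡ 0. So 5^4 ≡ 0 (mod 5).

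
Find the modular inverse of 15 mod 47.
15^(-1) ≡ 22 (mod 47). Verification: 15 × 22 = 330 ≡ 1 (mod 47)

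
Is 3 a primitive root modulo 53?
Yes

To verify, check if 3^(52/q) ≢ 1 (mod 53) for each prime divisor q of 52
Divisors of 52 = 52: [1, 2, 4, 13, 26, 52]
  3^(52/2) = 3^26 ≡ 52 (mod 53)
  3^(52/13) = 3^4 ≡ 28 (mod 53)
Conclusion: 3 is a primitive root modulo 53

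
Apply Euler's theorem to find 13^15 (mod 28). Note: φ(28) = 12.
By Euler: 13^{12} ≡ 1 (mod 28) since gcd(13, 28) = 1. 15 = 1×12 + 3. So 13^{15} ≡ 13^{3} ≡ 13 (mod 28)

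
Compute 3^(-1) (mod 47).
16

Using Extended Euclidean Algorithm:
gcd(3, 47) = 1
Bezout coefficients: 3 × 16 + 47 × -1 = 1
So 3 × 16 ≡ 1 (mod 47)
The inverse is 16 mod 47 = 16
Verification: 3 × 16 = 48 = 1 × 47 + 1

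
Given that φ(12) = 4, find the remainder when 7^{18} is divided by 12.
By Euler: 7^{4} ≡ 1 (mod 12) since gcd(7, 12) = 1. 18 = 4×4 + 2. So 7^{18} ≡ 7^{2} ≡ 1 (mod 12)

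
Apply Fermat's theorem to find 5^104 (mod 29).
By Fermat: 5^{28} ≡ 1 (mod 29). 104 = 3×28 + 20. So 5^{104} ≡ 5^{20} ≡ 23 (mod 29)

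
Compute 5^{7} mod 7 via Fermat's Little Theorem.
5

By Fermat's Little Theorem, a^(p-1) ≡ 1 (mod p) for prime p and gcd(a, p) = 1
Here p = 7, so 5^6 ≡ 1 (mod 7)
We can reduce the exponent: 7 mod 6 = 1
So 5^7 ≡ 5^1 (mod 7)
Computing: 5^1 mod 7 = 5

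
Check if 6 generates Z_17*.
p - 1 = 16 has prime divisors 2. Check 6^(16/q) mod 17 for each: 6^(16/2) = 6^8 ≡ 16 (mod 17). None of these is 1, so 6 has order 16 = φ(17), so it is a primitive root mod 17.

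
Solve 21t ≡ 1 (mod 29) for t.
21^(-1) ≡ 18 (mod 29). Verification: 21 × 18 = 378 ≡ 1 (mod 29)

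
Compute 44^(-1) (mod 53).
47

Using Extended Euclidean Algorithm:
gcd(44, 53) = 1
Bezout coefficients: 44 × -6 + 53 × 5 = 1
So 44 × -6 ≡ 1 (mod 53)
The inverse is -6 mod 53 = 47
Verification: 44 × 47 = 2068 = 39 × 53 + 1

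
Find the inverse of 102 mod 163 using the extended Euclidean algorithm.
Extended GCD: 102(8) + 163(-5) = 1. So 102^(-1) ≡ 8 ≡ 8 (mod 163). Verify: 102 × 8 = 816 ≡ 1 (mod 163)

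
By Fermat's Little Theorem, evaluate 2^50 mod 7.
By Fermat: 2^{6} ≡ 1 (mod 7). 50 = 8×6 + 2. So 2^{50} ≡ 2^{2} ≡ 4 (mod 7)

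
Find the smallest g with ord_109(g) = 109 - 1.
p - 1 = 108 has prime divisors 2, 3. h is a primitive root mod 109 iff h^(108/q) ≢ 1 (mod 109) for each such q.
h = 2: 2^54 ≡ 108, 2^36 ≡ 1 (mod 109); 2^36 ≡ 1, so not a primitive root.
h = 3: 3^54 ≡ 1, 3^36 ≡ 63 (mod 109); 3^54 ≡ 1, so not a primitive root.
h = 4: 4^54 ≡ 1, 4^36 ≡ 1 (mod 109); 4^54 ≡ 1, so not a primitive root.
h = 5: 5^54 ≡ 1, 5^36 ≡ 63 (mod 109); 5^54 ≡ 1, so not a primitive root.
h = 6: 6^54 ≡ 108, 6^36 ≡ 63 (mod 109); none is 1, so 6 has order 108 and is a primitive root.
The smallest primitive root mod 109 is g = 6.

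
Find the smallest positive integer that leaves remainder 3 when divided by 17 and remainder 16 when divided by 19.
M = 17 × 19 = 323. M₁ = 19, y₁ ≡ 9 (mod 17). M₂ = 17, y₂ ≡ 9 (mod 19). z = 3×19×9 + 16×17×9 ≡ 54 (mod 323). The smallest positive such number is 54.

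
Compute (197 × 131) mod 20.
7

(197 × 131) = 25807
25807 mod 20 = 7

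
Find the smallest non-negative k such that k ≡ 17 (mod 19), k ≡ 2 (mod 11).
112

Using the Chinese Remainder Theorem:
M = product of moduli = 209
For equation 1: M_1 = 11, 11 ≡ 11 (mod 19), inverse of 11 mod 19 is 7 (check: 11 × 7 = 77 ≡ 1 (mod 19))
For equation 2: M_2 = 19, 19 ≡ 8 (mod 11), inverse of 19 mod 11 is 7 (check: 8 × 7 = 56 ≡ 1 (mod 11))
Combine: k ≡ Σ r_i×M_i×(M_i⁻¹ mod m_i) = 17×11×7 + 2×19×7 = 1309 + 266 = 1575
1575 mod 209 = 112
k ≡ 112 (mod 209)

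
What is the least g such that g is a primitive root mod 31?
p - 1 = 30 has prime divisors 2, 3, 5. h is a primitive root mod 31 iff h^(30/q) ≢ 1 (mod 31) for each such q.
h = 2: 2^15 ≡ 1, 2^10 ≡ 1, 2^6 ≡ 2 (mod 31); 2^15 ≡ 1, so not a primitive root.
h = 3: 3^15 ≡ 30, 3^10 ≡ 25, 3^6 ≡ 16 (mod 31); none is 1, so 3 has order 30 and is a primitive root.
The smallest primitive root mod 31 is g = 3.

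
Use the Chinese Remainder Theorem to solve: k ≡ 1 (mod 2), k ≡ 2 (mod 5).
M = 2 × 5 = 10. M₁ = 5, y₁ ≡ 1 (mod 2). M₂ = 2, y₂ ≡ 3 (mod 5). k = 1×5×1 + 2×2×3 ≡ 7 (mod 10)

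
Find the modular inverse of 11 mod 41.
11^(-1) ≡ 15 (mod 41). Verification: 11 × 15 = 165 ≡ 1 (mod 41)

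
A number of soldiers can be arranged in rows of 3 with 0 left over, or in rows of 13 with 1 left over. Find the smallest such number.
M = 3 × 13 = 39. M₁ = 13, y₁ ≡ 1 (mod 3). M₂ = 3, y₂ ≡ 9 (mod 13). y = 0×13×1 + 1×3×9 ≡ 27 (mod 39). The smallest positive such number is 27.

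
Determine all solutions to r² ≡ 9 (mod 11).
The square roots of 9 mod 11 are 3 and 8. Verify: 3² = 9 ≡ 9 (mod 11)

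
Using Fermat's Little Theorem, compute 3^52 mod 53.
By Fermat's Little Theorem, 3^{52} ≡ 1 (mod 53) since 53 is prime and gcd(3, 53) = 1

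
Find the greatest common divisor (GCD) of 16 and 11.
1

Using the Euclidean algorithm:
16 = 1 × 11 + 5
11 = 2 × 5 + 1
5 = 5 × 1 + 0

GCD(16, 11) = 1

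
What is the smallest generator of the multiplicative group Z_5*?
p - 1 = 4 has prime divisors 2. h is a primitive root mod 5 iff h^(4/q) ≢ 1 (mod 5) for each such q.
h = 2: 2^2 ≡ 4 (mod 5); none is 1, so 2 has order 4 and is a primitive root.
The smallest primitive root mod 5 is g = 2.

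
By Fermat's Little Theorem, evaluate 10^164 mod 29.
By Fermat: 10^{28} ≡ 1 (mod 29). 164 ≡ 24 (mod 28). So 10^{164} ≡ 10^{24} ≡ 23 (mod 29)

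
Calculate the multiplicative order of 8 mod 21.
Powers of 8 mod 21: 8^1≡8, 8^2≡1. Order = 2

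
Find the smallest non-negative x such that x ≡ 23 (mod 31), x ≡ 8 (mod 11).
85

Using the Chinese Remainder Theorem:
M = product of moduli = 341
For equation 1: M_1 = 11, 11 ≡ 11 (mod 31), inverse of 11 mod 31 is 17 (check: 11 × 17 = 187 ≡ 1 (mod 31))
For equation 2: M_2 = 31, 31 ≡ 9 (mod 11), inverse of 31 mod 11 is 5 (check: 9 × 5 = 45 ≡ 1 (mod 11))
Combine: x ≡ Σ r_i×M_i×(M_i⁻¹ mod m_i) = 23×11×17 + 8×31×5 = 4301 + 1240 = 5541
5541 mod 341 = 85
x ≡ 85 (mod 341)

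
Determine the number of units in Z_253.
220

Prime factorization: 253 = 11 × 23
Using the formula φ(n) = n × Π(1 - 1/p) for each prime factor p:
φ(253) = 253 × (1 - 1/11) × (1 - 1/23)
φ(253) = 220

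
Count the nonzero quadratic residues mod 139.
For prime 139, there are (p-1)/2 = (139-1)/2 = 69 quadratic residues (excluding 0).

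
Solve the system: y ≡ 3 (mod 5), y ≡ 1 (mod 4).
M = 5 × 4 = 20. M₁ = 4, y₁ ≡ 4 (mod 5). M₂ = 5, y₂ ≡ 1 (mod 4). y = 3×4×4 + 1×5×1 ≡ 13 (mod 20)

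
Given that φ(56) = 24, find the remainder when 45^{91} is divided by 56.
By Euler: 45^{24} ≡ 1 (mod 56) since gcd(45, 56) = 1. 91 = 3×24 + 19. So 45^{91} ≡ 45^{19} ≡ 45 (mod 56)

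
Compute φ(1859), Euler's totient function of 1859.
1560

Prime factorization: 1859 = 11 × 13^2
Using the formula φ(n) = n × Π(1 - 1/p) for each prime factor p:
φ(1859) = 1859 × (1 - 1/11) × (1 - 1/13)
φ(1859) = 1560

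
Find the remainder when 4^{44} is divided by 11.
By Fermat: 4^{10} ≡ 1 (mod 11). 44 = 4×10 + 4. So 4^{44} ≡ 4^{4} ≡ 3 (mod 11)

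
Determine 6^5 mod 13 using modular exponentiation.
5 = 4 + 1 (binary 101). Repeated squaring mod 13: 6^1 ≡ 6; 6^2 ≡ 6² = 36 ≡ 10; 6^4 ≡ 10² = 100 ≡ 9. Multiply: 6^5 = 6^4 × 6^1 ≡ 9 × 6 (mod 13): 9 × 6 = 54 ≡ 2. So 6^5 ≡ 2 (mod 13).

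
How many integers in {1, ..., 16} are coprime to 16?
8

Prime factorization: 16 = 2^4
Using the formula φ(n) = n × Π(1 - 1/p) for each prime factor p:
φ(16) = 16 × (1 - 1/2)
φ(16) = 8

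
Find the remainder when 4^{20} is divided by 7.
By Fermat: 4^{6} ≡ 1 (mod 7). 20 = 3×6 + 2. So 4^{20} ≡ 4^{2} ≡ 2 (mod 7)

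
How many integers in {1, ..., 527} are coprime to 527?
480

Prime factorization: 527 = 17 × 31
Using the formula φ(n) = n × Π(1 - 1/p) for each prime factor p:
φ(527) = 527 × (1 - 1/17) × (1 - 1/31)
φ(527) = 480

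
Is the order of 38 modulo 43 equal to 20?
No, the actual order is 21, not 20.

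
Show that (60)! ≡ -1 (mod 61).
(60)! mod 61 = 60. Since this equals -1 (mod 61), Wilson confirms 61 is prime.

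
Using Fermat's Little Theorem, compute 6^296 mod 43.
By Fermat: 6^{42} ≡ 1 (mod 43). 296 = 7×42 + 2. So 6^{296} ≡ 6^{2} ≡ 36 (mod 43)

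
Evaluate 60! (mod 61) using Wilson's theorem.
By Wilson's theorem, (60)! ≡ -1 ≡ 60 (mod 61)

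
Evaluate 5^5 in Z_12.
5 = 4 + 1 (binary 101). Repeated squaring mod 12: 5^1 ≡ 5; 5^2 ≡ 5² = 25 ≡ 1; 5^4 ≡ 1² = 1 ≡ 1. Multiply: 5^5 = 5^4 × 5^1 ≡ 1 × 5 (mod 12): 1 × 5 = 5 ≡ 5. So 5^5 ≡ 5 (mod 12).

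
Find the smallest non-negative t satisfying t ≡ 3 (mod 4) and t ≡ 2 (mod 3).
M = 4 × 3 = 12. M₁ = 3, y₁ ≡ 3 (mod 4). M₂ = 4, y₂ ≡ 1 (mod 3). t = 3×3×3 + 2×4×1 ≡ 11 (mod 12)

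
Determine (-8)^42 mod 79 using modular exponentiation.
Using repeated squaring. (-8) ≡ 71 (mod 79). 42 = 32 + 8 + 2 (binary 101010). Repeated squaring mod 79: 71^1 ≡ 71; 71^2 ≡ 71² = 5041 ≡ 64; 71^4 ≡ 64² = 4096 ≡ 67; 71^8 ≡ 67² = 4489 ≡ 65; 71^16 ≡ 65² = 4225 ≡ 38; 71^32 ≡ 38² = 1444 ≡ 22. Multiply: (-8)^42 ≡ 71^32 × 71^8 × 71^2 ≡ 22 × 65 × 64 (mod 79): 22 × 65 = 1430 ≡ 8; 8 × 64 = 512 ≡ 38. So (-8)^42 ≡ 38 (mod 79).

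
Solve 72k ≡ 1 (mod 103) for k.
93

Using Extended Euclidean Algorithm:
gcd(72, 103) = 1
Bezout coefficients: 72 × -10 + 103 × 7 = 1
So 72 × -10 ≡ 1 (mod 103)
The inverse is -10 mod 103 = 93
Verification: 72 × 93 = 6696 = 65 × 103 + 1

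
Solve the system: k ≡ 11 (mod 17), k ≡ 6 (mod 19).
M = 17 × 19 = 323. M₁ = 19, y₁ ≡ 9 (mod 17). M₂ = 17, y₂ ≡ 9 (mod 19). k = 11×19×9 + 6×17×9 ≡ 215 (mod 323)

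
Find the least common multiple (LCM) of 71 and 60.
4260

First find GCD(71, 60) using the Euclidean algorithm:
71 = 1 × 60 + 11
60 = 5 × 11 + 5
11 = 2 × 5 + 1
5 = 5 × 1 + 0
GCD(71, 60) = 1

LCM formula: LCM(a, b) = (a × b) / GCD(a, b)
LCM(71, 60) = (71 × 60) / 1
LCM(71, 60) = 4260 / 1
LCM(71, 60) = 4260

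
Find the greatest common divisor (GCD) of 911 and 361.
1

Using the Euclidean algorithm:
911 = 2 × 361 + 189
361 = 1 × 189 + 172
189 = 1 × 172 + 17
172 = 10 × 17 + 2
17 = 8 × 2 + 1
2 = 2 × 1 + 0

GCD(911, 361) = 1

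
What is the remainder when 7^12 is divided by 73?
Using repeated squaring. 12 = 8 + 4 (binary 1100). Repeated squaring mod 73: 7^1 ≡ 7; 7^2 ≡ 7² = 49 ≡ 49; 7^4 ≡ 49² = 2401 ≡ 65; 7^8 ≡ 65² = 4225 ≡ 64. Multiply: 7^12 = 7^8 × 7^4 ≡ 64 × 65 (mod 73): 64 × 65 = 4160 ≡ 72. So 7^12 ≡ 72 (mod 73).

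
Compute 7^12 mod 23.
Using repeated squaring. 12 = 8 + 4 (binary 1100). Repeated squaring mod 23: 7^1 ≡ 7; 7^2 ≡ 7² = 49 ≡ 3; 7^4 ≡ 3² = 9 ≡ 9; 7^8 ≡ 9² = 81 ≡ 12. Multiply: 7^12 = 7^8 × 7^4 ≡ 12 × 9 (mod 23): 12 × 9 = 108 ≡ 16. So 7^12 ≡ 16 (mod 23).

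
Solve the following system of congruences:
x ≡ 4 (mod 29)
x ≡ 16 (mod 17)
33

Using the Chinese Remainder Theorem:
M = product of moduli = 493
For equation 1: M_1 = 17, 17 ≡ 17 (mod 29), inverse of 17 mod 29 is 12 (check: 17 × 12 = 204 ≡ 1 (mod 29))
For equation 2: M_2 = 29, 29 ≡ 12 (mod 17), inverse of 29 mod 17 is 10 (check: 12 × 10 = 120 ≡ 1 (mod 17))
Combine: x ≡ Σ r_i×M_i×(M_i⁻¹ mod m_i) = 4×17×12 + 16×29×10 = 816 + 4640 = 5456
5456 mod 493 = 33
x ≡ 33 (mod 493)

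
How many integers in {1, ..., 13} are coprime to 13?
12

Prime factorization: 13 = 13
Using the formula φ(n) = n × Π(1 - 1/p) for each prime factor p:
φ(13) = 13 × (1 - 1/13)
φ(13) = 12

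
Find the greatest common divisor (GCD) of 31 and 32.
1

Using the Euclidean algorithm:
31 = 0 × 32 + 31
32 = 1 × 31 + 1
31 = 31 × 1 + 0

GCD(31, 32) = 1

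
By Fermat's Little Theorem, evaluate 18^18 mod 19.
By Fermat's Little Theorem, 18^{18} ≡ 1 (mod 19) since 19 is prime and gcd(18, 19) = 1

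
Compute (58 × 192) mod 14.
6

(58 × 192) = 11136
11136 mod 14 = 6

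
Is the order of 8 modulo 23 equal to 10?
No, the actual order is 11, not 10.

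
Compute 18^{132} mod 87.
78

Using successive squaring:
Binary expansion of 132: 10000100
Powers of 18 mod 87 (each is the square of the previous):
  18^1 ≡ 18 (mod 87)
  18^2 ≡ 18² = 324 ≡ 63 (mod 87)
  18^4 ≡ 63² = 3969 ≡ 54 (mod 87)
  18^8 ≡ 54² = 2916 ≡ 45 (mod 87)
  18^16 ≡ 45² = 2025 ≡ 24 (mod 87)
  18^32 ≡ 24² = 576 ≡ 54 (mod 87)
  18^64 ≡ 54² = 2916 ≡ 45 (mod 87)
  18^128 ≡ 45² = 2025 ≡ 24 (mod 87)
132 = 128 + 4, so 18^132 = 18^128 × 18^4 ≡ 24 × 54 (mod 87)
Multiplying step by step:
  24 × 54 = 1296 ≡ 78 (mod 87)
Result: 18^132 ≡ 78 (mod 87)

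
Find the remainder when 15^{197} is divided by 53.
By Fermat: 15^{52} ≡ 1 (mod 53). 197 = 3×52 + 41. So 15^{197} ≡ 15^{41} ≡ 13 (mod 53)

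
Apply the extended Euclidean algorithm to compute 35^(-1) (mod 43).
Extended GCD: 35(16) + 43(-13) = 1. So 35^(-1) ≡ 16 ≡ 16 (mod 43). Verify: 35 × 16 = 560 ≡ 1 (mod 43)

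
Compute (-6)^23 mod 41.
Using repeated squaring. (-6) ≡ 35 (mod 41). 23 = 16 + 4 + 2 + 1 (binary 10111). Repeated squaring mod 41: 35^1 ≡ 35; 35^2 ≡ 35² = 1225 ≡ 36; 35^4 ≡ 36² = 1296 ≡ 25; 35^8 ≡ 25² = 625 ≡ 10; 35^16 ≡ 10² = 100 ≡ 18. Multiply: (-6)^23 ≡ 35^16 × 35^4 × 35^2 × 35^1 ≡ 18 × 25 × 36 × 35 (mod 41): 18 × 25 = 450 ≡ 40; 40 × 36 = 1440 ≡ 5; 5 × 35 = 175 ≡ 11. So (-6)^23 ≡ 11 (mod 41).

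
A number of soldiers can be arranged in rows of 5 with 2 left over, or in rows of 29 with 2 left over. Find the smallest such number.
M = 5 × 29 = 145. M₁ = 29, y₁ ≡ 4 (mod 5). M₂ = 5, y₂ ≡ 6 (mod 29). k = 2×29×4 + 2×5×6 ≡ 2 (mod 145). The smallest positive such number is 2.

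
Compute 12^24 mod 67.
Using repeated squaring. 24 = 16 + 8 (binary 11000). Repeated squaring mod 67: 12^1 ≡ 12; 12^2 ≡ 12² = 144 ≡ 10; 12^4 ≡ 10² = 100 ≡ 33; 12^8 ≡ 33² = 1089 ≡ 17; 12^16 ≡ 17² = 289 ≡ 21. Multiply: 12^24 = 12^16 × 12^8 ≡ 21 × 17 (mod 67): 21 × 17 = 357 ≡ 22. So 12^24 ≡ 22 (mod 67).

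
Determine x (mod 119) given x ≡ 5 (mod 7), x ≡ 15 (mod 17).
117

Using the Chinese Remainder Theorem:
M = product of moduli = 119
For equation 1: M_1 = 17, 17 ≡ 3 (mod 7), inverse of 17 mod 7 is 5 (check: 3 × 5 = 15 ≡ 1 (mod 7))
For equation 2: M_2 = 7, 7 ≡ 7 (mod 17), inverse of 7 mod 17 is 5 (check: 7 × 5 = 35 ≡ 1 (mod 17))
Combine: x ≡ Σ r_i×M_i×(M_i⁻¹ mod m_i) = 5×17×5 + 15×7×5 = 425 + 525 = 950
950 mod 119 = 117
x ≡ 117 (mod 119)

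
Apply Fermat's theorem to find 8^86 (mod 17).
By Fermat: 8^{16} ≡ 1 (mod 17). 86 = 5×16 + 6. So 8^{86} ≡ 8^{6} ≡ 4 (mod 17)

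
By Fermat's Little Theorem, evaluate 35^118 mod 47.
By Fermat: 35^{46} ≡ 1 (mod 47). 118 = 2×46 + 26. So 35^{118} ≡ 35^{26} ≡ 36 (mod 47)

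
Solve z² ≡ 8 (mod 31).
The square roots of 8 mod 31 are 16 and 15. Verify: 16² = 256 ≡ 8 (mod 31)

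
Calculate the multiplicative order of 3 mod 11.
Powers of 3 mod 11: 3^1≡3, 3^2≡9, 3^3≡5, 3^4≡4, 3^5≡1. Order = 5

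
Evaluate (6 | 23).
(6/23) = 6^{11} mod 23 = 1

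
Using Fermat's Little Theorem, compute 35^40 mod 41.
By Fermat's Little Theorem, 35^{40} ≡ 1 (mod 41) since 41 is prime and gcd(35, 41) = 1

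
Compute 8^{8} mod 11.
5

Using successive squaring:
Binary expansion of 8: 1000
Powers of 8 mod 11 (each is the square of the previous):
  8^1 ≡ 8 (mod 11)
  8^2 ≡ 8² = 64 ≡ 9 (mod 11)
  8^4 ≡ 9² = 81 ≡ 4 (mod 11)
  8^8 ≡ 4² = 16 ≡ 5 (mod 11)
8 is a power of 2, so 8^8 is the last square: ≡ 5 (mod 11)
Result: 8^8 ≡ 5 (mod 11)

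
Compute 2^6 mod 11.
6 = 4 + 2 (binary 110). Repeated squaring mod 11: 2^1 ≡ 2; 2^2 ≡ 2² = 4 ≡ 4; 2^4 ≡ 4² = 16 ≡ 5. Multiply: 2^6 = 2^4 × 2^2 ≡ 5 × 4 (mod 11): 5 × 4 = 20 ≡ 9. So 2^6 ≡ 9 (mod 11).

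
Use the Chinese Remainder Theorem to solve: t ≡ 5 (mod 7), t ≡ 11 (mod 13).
M = 7 × 13 = 91. M₁ = 13, y₁ ≡ 6 (mod 7). M₂ = 7, y₂ ≡ 2 (mod 13). t = 5×13×6 + 11×7×2 ≡ 89 (mod 91)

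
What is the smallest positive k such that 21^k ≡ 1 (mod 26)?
Powers of 21 mod 26: 21^1≡21, 21^2≡25, 21^3≡5, 21^4≡1. Order = 4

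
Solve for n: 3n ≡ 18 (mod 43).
6

Since gcd(3, 43) = 1 divides 18, a solution exists.
Multiply both sides by the inverse of 3 mod 43:
  3^(-1) mod 43 = 29
  x ≡ 29 × 18 ≡ 522 ≡ 6 (mod 43)
Verification: 3 × 6 = 18 = 0 × 43 + 18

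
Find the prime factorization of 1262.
2 × 631

Divide by primes starting from smallest:
1262 ÷ 2 = 631
631 ÷ 631 = 1

1262 = 2 × 631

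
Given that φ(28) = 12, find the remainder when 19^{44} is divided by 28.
By Euler: 19^{12} ≡ 1 (mod 28) since gcd(19, 28) = 1. 44 = 3×12 + 8. So 19^{44} ≡ 19^{8} ≡ 25 (mod 28)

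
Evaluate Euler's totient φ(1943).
1848

Prime factorization: 1943 = 29 × 67
Using the formula φ(n) = n × Π(1 - 1/p) for each prime factor p:
φ(1943) = 1943 × (1 - 1/29) × (1 - 1/67)
φ(1943) = 1848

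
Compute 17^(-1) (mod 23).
17^(-1) ≡ 19 (mod 23). Verification: 17 × 19 = 323 ≡ 1 (mod 23)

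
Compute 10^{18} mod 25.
0

Using successive squaring:
Binary expansion of 18: 10010
Powers of 10 mod 25 (each is the square of the previous):
  10^1 ≡ 10 (mod 25)
  10^2 ≡ 10² = 100 ≡ 0 (mod 25)
  10^4 ≡ 0² = 0 ≡ 0 (mod 25)
  10^8 ≡ 0² = 0 ≡ 0 (mod 25)
  10^16 ≡ 0² = 0 ≡ 0 (mod 25)
18 = 16 + 2, so 10^18 = 10^16 × 10^2 ≡ 0 × 0 (mod 25)
Multiplying step by step:
  0 × 0 = 0 ≡ 0 (mod 25)
Result: 10^18 ≡ 0 (mod 25)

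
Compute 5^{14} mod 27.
7

Using successive squaring:
Binary expansion of 14: 1110
Powers of 5 mod 27 (each is the square of the previous):
  5^1 ≡ 5 (mod 27)
  5^2 ≡ 5² = 25 ≡ 25 (mod 27)
  5^4 ≡ 25² = 625 ≡ 4 (mod 27)
  5^8 ≡ 4² = 16 ≡ 16 (mod 27)
14 = 8 + 4 + 2, so 5^14 = 5^8 × 5^4 × 5^2 ≡ 16 × 4 × 25 (mod 27)
Multiplying step by step:
  16 × 4 = 64 ≡ 10 (mod 27)
  10 × 25 = 250 ≡ 7 (mod 27)
Result: 5^14 ≡ 7 (mod 27)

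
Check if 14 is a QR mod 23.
By Euler's criterion: 14^{11} ≡ 22 (mod 23). Since this equals -1 (≡ 22), 14 is not a QR.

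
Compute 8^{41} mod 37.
23

Using successive squaring:
Binary expansion of 41: 101001
Powers of 8 mod 37 (each is the square of the previous):
  8^1 ≡ 8 (mod 37)
  8^2 ≡ 8² = 64 ≡ 27 (mod 37)
  8^4 ≡ 27² = 729 ≡ 26 (mod 37)
  8^8 ≡ 26² = 676 ≡ 10 (mod 37)
  8^16 ≡ 10² = 100 ≡ 26 (mod 37)
  8^32 ≡ 26² = 676 ≡ 10 (mod 37)
41 = 32 + 8 + 1, so 8^41 = 8^32 × 8^8 × 8^1 ≡ 10 × 10 × 8 (mod 37)
Multiplying step by step:
  10 × 10 = 100 ≡ 26 (mod 37)
  26 × 8 = 208 ≡ 23 (mod 37)
Result: 8^41 ≡ 23 (mod 37)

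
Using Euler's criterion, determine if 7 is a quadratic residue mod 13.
By Euler's criterion: 7^{6} ≡ 12 (mod 13). Since this equals -1 (≡ 12), 7 is not a QR.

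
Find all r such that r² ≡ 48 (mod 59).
The square roots of 48 mod 59 are 15 and 44. Verify: 15² = 225 ≡ 48 (mod 59)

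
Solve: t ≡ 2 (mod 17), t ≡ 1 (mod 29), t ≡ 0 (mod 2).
M = 17 × 29 × 2 = 986. M₁ = 58, y₁ ≡ 5 (mod 17). M₂ = 34, y₂ ≡ 6 (mod 29). M₃ = 493, y₃ ≡ 1 (mod 2). t = 2×58×5 + 1×34×6 + 0×493×1 ≡ 784 (mod 986)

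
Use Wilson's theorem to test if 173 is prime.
(172)! mod 173 = 172. Since 172 ≡ -1 (mod 173), 173 is prime.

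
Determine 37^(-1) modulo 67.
37^(-1) ≡ 29 (mod 67). Verification: 37 × 29 = 1073 ≡ 1 (mod 67)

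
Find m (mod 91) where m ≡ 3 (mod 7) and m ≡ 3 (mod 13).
M = 7 × 13 = 91. M₁ = 13, y₁ ≡ 6 (mod 7). M₂ = 7, y₂ ≡ 2 (mod 13). m = 3×13×6 + 3×7×2 ≡ 3 (mod 91)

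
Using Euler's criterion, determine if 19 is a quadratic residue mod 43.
By Euler's criterion: 19^{21} ≡ 42 (mod 43). Since this equals -1 (≡ 42), 19 is not a QR.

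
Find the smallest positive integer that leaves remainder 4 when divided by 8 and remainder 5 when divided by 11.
M = 8 × 11 = 88. M₁ = 11, y₁ ≡ 3 (mod 8). M₂ = 8, y₂ ≡ 7 (mod 11). x = 4×11×3 + 5×8×7 ≡ 60 (mod 88). The smallest positive such number is 60.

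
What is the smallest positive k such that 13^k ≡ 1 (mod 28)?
Powers of 13 mod 28: 13^1≡13, 13^2≡1. Order = 2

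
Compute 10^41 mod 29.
Using Fermat: 10^{28} ≡ 1 (mod 29). 41 ≡ 13 (mod 28). So 10^{41} ≡ 10^{13} ≡ 26 (mod 29)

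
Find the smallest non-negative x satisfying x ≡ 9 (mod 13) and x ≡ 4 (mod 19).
M = 13 × 19 = 247. M₁ = 19, y₁ ≡ 11 (mod 13). M₂ = 13, y₂ ≡ 3 (mod 19). x = 9×19×11 + 4×13×3 ≡ 61 (mod 247)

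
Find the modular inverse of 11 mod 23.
11^(-1) ≡ 21 (mod 23). Verification: 11 × 21 = 231 ≡ 1 (mod 23)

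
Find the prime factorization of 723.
3 × 241

Divide by primes starting from smallest:
723 ÷ 3 = 241
241 ÷ 241 = 1

723 = 3 × 241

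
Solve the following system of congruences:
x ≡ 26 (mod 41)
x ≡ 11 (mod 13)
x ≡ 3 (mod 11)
4249

Using the Chinese Remainder Theorem:
M = product of moduli = 5863
For equation 1: M_1 = 143, 143 ≡ 20 (mod 41), inverse of 143 mod 41 is 39 (check: 20 × 39 = 780 ≡ 1 (mod 41))
For equation 2: M_2 = 451, 451 ≡ 9 (mod 13), inverse of 451 mod 13 is 3 (check: 9 × 3 = 27 ≡ 1 (mod 13))
For equation 3: M_3 = 533, 533 ≡ 5 (mod 11), inverse of 533 mod 11 is 9 (check: 5 × 9 = 45 ≡ 1 (mod 11))
Combine: x ≡ Σ r_i×M_i×(M_i⁻¹ mod m_i) = 26×143×39 + 11×451×3 + 3×533×9 = 145002 + 14883 + 14391 = 174276
174276 mod 5863 = 4249
x ≡ 4249 (mod 5863)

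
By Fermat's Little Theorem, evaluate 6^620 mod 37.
By Fermat: 6^{36} ≡ 1 (mod 37). 620 ≡ 8 (mod 36). So 6^{620} ≡ 6^{8} ≡ 1 (mod 37)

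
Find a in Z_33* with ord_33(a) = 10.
2 has order 10 mod 33 since 2^{10} ≡ 1 (mod 33) and no smaller power works.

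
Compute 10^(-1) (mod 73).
22

Using Extended Euclidean Algorithm:
gcd(10, 73) = 1
Bezout coefficients: 10 × 22 + 73 × -3 = 1
So 10 × 22 ≡ 1 (mod 73)
The inverse is 22 mod 73 = 22
Verification: 10 × 22 = 220 = 3 × 73 + 1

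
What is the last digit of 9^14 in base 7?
Using Fermat: 9^{6} ≡ 1 (mod 7). 14 ≡ 2 (mod 6). So 9^{14} ≡ 9^{2} ≡ 4 (mod 7)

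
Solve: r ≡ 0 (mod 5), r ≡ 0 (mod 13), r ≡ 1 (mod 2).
M = 5 × 13 × 2 = 130. M₁ = 26, y₁ ≡ 1 (mod 5). M₂ = 10, y₂ ≡ 4 (mod 13). M₃ = 65, y₃ ≡ 1 (mod 2). r = 0×26×1 + 0×10×4 + 1×65×1 ≡ 65 (mod 130)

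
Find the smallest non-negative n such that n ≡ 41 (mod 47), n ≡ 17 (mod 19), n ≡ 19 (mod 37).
18371

Using the Chinese Remainder Theorem:
M = product of moduli = 33041
For equation 1: M_1 = 703, 703 ≡ 45 (mod 47), inverse of 703 mod 47 is 23 (check: 45 × 23 = 1035 ≡ 1 (mod 47))
For equation 2: M_2 = 1739, 1739 ≡ 10 (mod 19), inverse of 1739 mod 19 is 2 (check: 10 × 2 = 20 ≡ 1 (mod 19))
For equation 3: M_3 = 893, 893 ≡ 5 (mod 37), inverse of 893 mod 37 is 15 (check: 5 × 15 = 75 ≡ 1 (mod 37))
Combine: n ≡ Σ r_i×M_i×(M_i⁻¹ mod m_i) = 41×703×23 + 17×1739×2 + 19×893×15 = 662929 + 59126 + 254505 = 976560
976560 mod 33041 = 18371
n ≡ 18371 (mod 33041)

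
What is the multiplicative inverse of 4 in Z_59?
15

Using Extended Euclidean Algorithm:
gcd(4, 59) = 1
Bezout coefficients: 4 × 15 + 59 × -1 = 1
So 4 × 15 ≡ 1 (mod 59)
The inverse is 15 mod 59 = 15
Verification: 4 × 15 = 60 = 1 × 59 + 1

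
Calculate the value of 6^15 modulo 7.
Using Fermat: 6^{6} ≡ 1 (mod 7). 15 ≡ 3 (mod 6). So 6^{15} ≡ 6^{3} ≡ 6 (mod 7)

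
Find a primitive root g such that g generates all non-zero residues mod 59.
p - 1 = 58 has prime divisors 2, 29. h is a primitive root mod 59 iff h^(58/q) ≢ 1 (mod 59) for each such q.
h = 2: 2^29 ≡ 58, 2^2 ≡ 4 (mod 59); none is 1, so 2 has order 58 and is a primitive root.
The smallest primitive root mod 59 is g = 2.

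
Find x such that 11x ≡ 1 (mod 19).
11^(-1) ≡ 7 (mod 19). Verification: 11 × 7 = 77 ≡ 1 (mod 19)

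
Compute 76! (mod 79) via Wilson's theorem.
(78)! = (76)! × (77) × (78) ≡ -1 (mod 79). So (76)! ≡ -1 × [(78)(77)]^(-1) ≡ 39 (mod 79)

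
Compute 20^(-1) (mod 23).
20^(-1) ≡ 15 (mod 23). Verification: 20 × 15 = 300 ≡ 1 (mod 23)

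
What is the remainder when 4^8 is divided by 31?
8 = 8 (binary 1000). Repeated squaring mod 31: 4^1 ≡ 4; 4^2 ≡ 4² = 16 ≡ 16; 4^4 ≡ 16² = 256 ≡ 8; 4^8 ≡ 8² = 64 ≡ 2. So 4^8 ≡ 2 (mod 31).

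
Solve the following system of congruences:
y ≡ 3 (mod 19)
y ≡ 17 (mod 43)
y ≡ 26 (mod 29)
22936

Using the Chinese Remainder Theorem:
M = product of moduli = 23693
For equation 1: M_1 = 1247, 1247 ≡ 12 (mod 19), inverse of 1247 mod 19 is 8 (check: 12 × 8 = 96 ≡ 1 (mod 19))
For equation 2: M_2 = 551, 551 ≡ 35 (mod 43), inverse of 551 mod 43 is 16 (check: 35 × 16 = 560 ≡ 1 (mod 43))
For equation 3: M_3 = 817, 817 ≡ 5 (mod 29), inverse of 817 mod 29 is 6 (check: 5 × 6 = 30 ≡ 1 (mod 29))
Combine: y ≡ Σ r_i×M_i×(M_i⁻¹ mod m_i) = 3×1247×8 + 17×551×16 + 26×817×6 = 29928 + 149872 + 127452 = 307252
307252 mod 23693 = 22936
y ≡ 22936 (mod 23693)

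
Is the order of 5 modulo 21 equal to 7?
No, the actual order is 6, not 7.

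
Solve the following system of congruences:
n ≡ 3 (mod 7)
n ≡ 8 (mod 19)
122

Using the Chinese Remainder Theorem:
M = product of moduli = 133
For equation 1: M_1 = 19, 19 ≡ 5 (mod 7), inverse of 19 mod 7 is 3 (check: 5 × 3 = 15 ≡ 1 (mod 7))
For equation 2: M_2 = 7, 7 ≡ 7 (mod 19), inverse of 7 mod 19 is 11 (check: 7 × 11 = 77 ≡ 1 (mod 19))
Combine: n ≡ Σ r_i×M_i×(M_i⁻¹ mod m_i) = 3×19×3 + 8×7×11 = 171 + 616 = 787
787 mod 133 = 122
n ≡ 122 (mod 133)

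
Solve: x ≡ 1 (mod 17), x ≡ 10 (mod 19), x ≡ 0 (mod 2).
M = 17 × 19 × 2 = 646. M₁ = 38, y₁ ≡ 13 (mod 17). M₂ = 34, y₂ ≡ 14 (mod 19). M₃ = 323, y₃ ≡ 1 (mod 2). x = 1×38×13 + 10×34×14 + 0×323×1 ≡ 86 (mod 646)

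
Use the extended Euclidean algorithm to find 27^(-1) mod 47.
Extended GCD: 27(7) + 47(-4) = 1. So 27^(-1) ≡ 7 ≡ 7 (mod 47). Verify: 27 × 7 = 189 ≡ 1 (mod 47)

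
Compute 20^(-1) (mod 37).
13

Using Extended Euclidean Algorithm:
gcd(20, 37) = 1
Bezout coefficients: 20 × 13 + 37 × -7 = 1
So 20 × 13 ≡ 1 (mod 37)
The inverse is 13 mod 37 = 13
Verification: 20 × 13 = 260 = 7 × 37 + 1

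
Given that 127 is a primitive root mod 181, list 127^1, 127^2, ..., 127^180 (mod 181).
g^1, g^2, ..., g^{180} mod 181: {127, 20, 6, 38, 120, 36, 47, 177, 35, 101, 157, 29, 63, 37, 174, 16, 41, 139, 96, 65, 110, 33, 28, 117, 17, 168, 159, 102, 103, 49, 69, 75, 113, 52, 88, 135, 131, 166, 86, 62, 91, 154, 10, 3, 19, 60, 18, 114, 179, 108, 141, 169, 105, 122, 109, 87, 8, 111, 160, 48, 123, 55, 107, 14, 149, 99, 84, 170, 51, 142, 115, 125, 128, 147, 26, 44, 158, 156, 83, 43, 31, 136, 77, 5, 92, 100, 30, 9, 57, 180, 54, 161, 175, 143, 61, 145, 134, 4, 146, 80, 24, 152, 118, 144, 7, 165, 140, 42, 85, 116, 71, 148, 153, 64, 164, 13, 22, 79, 78, 132, 112, 106, 68, 129, 93, 46, 50, 15, 95, 119, 90, 27, 171, 178, 162, 121, 163, 67, 2, 73, 40, 12, 76, 59, 72, 94, 173, 70, 21, 133, 58, 126, 74, 167, 32, 82, 97, 11, 130, 39, 66, 56, 53, 34, 155, 137, 23, 25, 98, 138, 150, 45, 104, 176, 89, 81, 151, 172, 124, 1}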